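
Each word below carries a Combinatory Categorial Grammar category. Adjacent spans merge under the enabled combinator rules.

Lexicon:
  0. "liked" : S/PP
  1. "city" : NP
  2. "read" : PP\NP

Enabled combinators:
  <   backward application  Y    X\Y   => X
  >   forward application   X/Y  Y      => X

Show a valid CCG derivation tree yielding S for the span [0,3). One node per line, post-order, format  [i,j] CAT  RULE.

[0,3] S   >
  [0,1] "liked" : S/PP
  [1,3] PP   <
    [1,2] "city" : NP
    [2,3] "read" : PP\NP

[0,1] S/PP  lex  "liked"
[1,2] NP  lex  "city"
[2,3] PP\NP  lex  "read"
[1,3] PP  <  k=2
[0,3] S  >  k=1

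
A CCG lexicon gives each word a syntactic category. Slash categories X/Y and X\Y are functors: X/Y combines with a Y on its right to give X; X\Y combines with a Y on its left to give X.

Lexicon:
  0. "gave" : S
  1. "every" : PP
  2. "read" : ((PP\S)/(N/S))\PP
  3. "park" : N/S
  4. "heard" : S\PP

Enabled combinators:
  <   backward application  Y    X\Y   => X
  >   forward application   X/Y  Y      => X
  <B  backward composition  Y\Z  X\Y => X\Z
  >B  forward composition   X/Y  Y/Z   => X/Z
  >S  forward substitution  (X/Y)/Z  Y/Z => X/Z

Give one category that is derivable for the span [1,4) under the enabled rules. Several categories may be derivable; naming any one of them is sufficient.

PP\S

[0,5] S   <
  [0,4] PP   <
    [0,1] "gave" : S
    [1,4] PP\S   >
      [1,3] (PP\S)/(N/S)   <
        [1,2] "every" : PP
        [2,3] "read" : ((PP\S)/(N/S))\PP
      [3,4] "park" : N/S
  [4,5] "heard" : S\PP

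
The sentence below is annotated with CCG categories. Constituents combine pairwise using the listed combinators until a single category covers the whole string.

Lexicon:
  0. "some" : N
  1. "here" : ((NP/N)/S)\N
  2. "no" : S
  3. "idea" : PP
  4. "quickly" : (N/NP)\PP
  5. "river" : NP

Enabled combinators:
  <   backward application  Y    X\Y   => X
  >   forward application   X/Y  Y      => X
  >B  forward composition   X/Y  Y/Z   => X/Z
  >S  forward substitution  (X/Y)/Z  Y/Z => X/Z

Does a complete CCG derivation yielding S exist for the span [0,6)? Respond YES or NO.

N ((NP/N)/S)\N S PP (N/NP)\PP NP
CKY chart[0,6] = {NP}; S ∉ chart

NO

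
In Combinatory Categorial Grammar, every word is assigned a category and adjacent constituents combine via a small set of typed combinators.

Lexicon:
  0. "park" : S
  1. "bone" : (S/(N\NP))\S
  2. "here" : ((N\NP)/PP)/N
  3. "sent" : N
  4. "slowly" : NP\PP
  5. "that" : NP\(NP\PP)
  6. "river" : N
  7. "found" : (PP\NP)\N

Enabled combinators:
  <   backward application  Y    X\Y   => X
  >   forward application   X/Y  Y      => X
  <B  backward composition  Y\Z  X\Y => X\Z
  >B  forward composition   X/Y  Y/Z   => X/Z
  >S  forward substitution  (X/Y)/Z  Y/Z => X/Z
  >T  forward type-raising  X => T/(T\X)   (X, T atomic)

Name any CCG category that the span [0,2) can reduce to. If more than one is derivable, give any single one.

S/(N\NP)

[0,8] S   >
  [0,4] S/PP   >B
    [0,2] S/(N\NP)   <
      [0,1] "park" : S
      [1,2] "bone" : (S/(N\NP))\S
    [2,4] (N\NP)/PP   >
      [2,3] "here" : ((N\NP)/PP)/N
      [3,4] "sent" : N
  [4,8] PP   <
    [4,6] NP   <
      [4,5] "slowly" : NP\PP
      [5,6] "that" : NP\(NP\PP)
    [6,8] PP\NP   <
      [6,7] "river" : N
      [7,8] "found" : (PP\NP)\N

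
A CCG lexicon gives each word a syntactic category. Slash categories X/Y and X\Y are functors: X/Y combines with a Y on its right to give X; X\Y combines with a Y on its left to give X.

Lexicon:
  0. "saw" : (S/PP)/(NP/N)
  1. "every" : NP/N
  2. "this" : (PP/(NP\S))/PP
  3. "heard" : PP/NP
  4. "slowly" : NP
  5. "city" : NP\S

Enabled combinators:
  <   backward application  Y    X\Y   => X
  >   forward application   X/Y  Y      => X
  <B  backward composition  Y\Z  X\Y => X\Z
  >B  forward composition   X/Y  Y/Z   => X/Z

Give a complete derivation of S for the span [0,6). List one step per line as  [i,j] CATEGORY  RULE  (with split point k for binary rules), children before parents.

[0,6] S   >
  [0,2] S/PP   >
    [0,1] "saw" : (S/PP)/(NP/N)
    [1,2] "every" : NP/N
  [2,6] PP   >
    [2,5] PP/(NP\S)   >
      [2,3] "this" : (PP/(NP\S))/PP
      [3,5] PP   >
        [3,4] "heard" : PP/NP
        [4,5] "slowly" : NP
    [5,6] "city" : NP\S

[0,1] (S/PP)/(NP/N)  lex  "saw"
[1,2] NP/N  lex  "every"
[0,2] S/PP  >  k=1
[2,3] (PP/(NP\S))/PP  lex  "this"
[3,4] PP/NP  lex  "heard"
[4,5] NP  lex  "slowly"
[3,5] PP  >  k=4
[2,5] PP/(NP\S)  >  k=3
[5,6] NP\S  lex  "city"
[2,6] PP  >  k=5
[0,6] S  >  k=2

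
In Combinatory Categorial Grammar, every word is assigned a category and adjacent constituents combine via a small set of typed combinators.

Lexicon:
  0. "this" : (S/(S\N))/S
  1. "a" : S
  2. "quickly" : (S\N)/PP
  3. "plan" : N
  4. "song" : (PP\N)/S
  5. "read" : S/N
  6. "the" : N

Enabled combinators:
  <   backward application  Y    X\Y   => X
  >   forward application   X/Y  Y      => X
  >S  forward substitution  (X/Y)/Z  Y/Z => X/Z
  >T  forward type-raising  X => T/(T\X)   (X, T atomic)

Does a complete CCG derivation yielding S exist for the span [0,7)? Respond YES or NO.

YES

[0,7] S   >
  [0,2] S/(S\N)   >
    [0,1] "this" : (S/(S\N))/S
    [1,2] "a" : S
  [2,7] S\N   >
    [2,3] "quickly" : (S\N)/PP
    [3,7] PP   <
      [3,4] "plan" : N
      [4,7] PP\N   >
        [4,5] "song" : (PP\N)/S
        [5,7] S   >
          [5,6] "read" : S/N
          [6,7] "the" : N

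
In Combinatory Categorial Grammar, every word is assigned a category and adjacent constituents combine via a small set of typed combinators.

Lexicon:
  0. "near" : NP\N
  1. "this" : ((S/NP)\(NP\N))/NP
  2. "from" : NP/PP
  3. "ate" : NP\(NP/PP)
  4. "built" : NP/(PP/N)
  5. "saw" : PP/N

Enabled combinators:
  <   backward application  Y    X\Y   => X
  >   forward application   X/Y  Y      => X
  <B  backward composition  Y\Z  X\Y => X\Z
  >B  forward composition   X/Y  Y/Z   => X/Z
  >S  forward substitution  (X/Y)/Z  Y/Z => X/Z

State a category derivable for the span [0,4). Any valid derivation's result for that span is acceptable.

S/NP

[0,6] S   >
  [0,4] S/NP   <
    [0,1] "near" : NP\N
    [1,4] (S/NP)\(NP\N)   >
      [1,2] "this" : ((S/NP)\(NP\N))/NP
      [2,4] NP   <
        [2,3] "from" : NP/PP
        [3,4] "ate" : NP\(NP/PP)
  [4,6] NP   >
    [4,5] "built" : NP/(PP/N)
    [5,6] "saw" : PP/N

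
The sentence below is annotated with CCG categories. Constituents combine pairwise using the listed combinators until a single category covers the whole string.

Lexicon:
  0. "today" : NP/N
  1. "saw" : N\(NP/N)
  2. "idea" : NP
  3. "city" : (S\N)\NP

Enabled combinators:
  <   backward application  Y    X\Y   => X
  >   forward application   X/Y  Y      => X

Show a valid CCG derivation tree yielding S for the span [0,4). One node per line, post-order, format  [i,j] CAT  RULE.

[0,1] NP/N  lex  "today"
[1,2] N\(NP/N)  lex  "saw"
[0,2] N  <  k=1
[2,3] NP  lex  "idea"
[3,4] (S\N)\NP  lex  "city"
[2,4] S\N  <  k=3
[0,4] S  <  k=2

[0,4] S   <
  [0,2] N   <
    [0,1] "today" : NP/N
    [1,2] "saw" : N\(NP/N)
  [2,4] S\N   <
    [2,3] "idea" : NP
    [3,4] "city" : (S\N)\NP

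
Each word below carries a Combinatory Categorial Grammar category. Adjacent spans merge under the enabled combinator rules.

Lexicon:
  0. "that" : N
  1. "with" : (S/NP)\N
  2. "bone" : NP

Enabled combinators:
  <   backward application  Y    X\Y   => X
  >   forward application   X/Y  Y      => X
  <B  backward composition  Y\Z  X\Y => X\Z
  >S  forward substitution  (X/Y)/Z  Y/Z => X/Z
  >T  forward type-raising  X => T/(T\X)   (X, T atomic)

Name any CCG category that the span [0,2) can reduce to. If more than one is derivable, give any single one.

[0,3] S   >
  [0,2] S/NP   <
    [0,1] "that" : N
    [1,2] "with" : (S/NP)\N
  [2,3] "bone" : NP

S/NP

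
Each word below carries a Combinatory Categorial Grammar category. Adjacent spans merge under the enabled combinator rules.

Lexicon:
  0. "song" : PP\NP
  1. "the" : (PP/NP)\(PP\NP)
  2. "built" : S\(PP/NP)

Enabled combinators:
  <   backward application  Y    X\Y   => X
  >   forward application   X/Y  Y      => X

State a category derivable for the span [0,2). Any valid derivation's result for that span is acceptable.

PP/NP

[0,3] S   <
  [0,2] PP/NP   <
    [0,1] "song" : PP\NP
    [1,2] "the" : (PP/NP)\(PP\NP)
  [2,3] "built" : S\(PP/NP)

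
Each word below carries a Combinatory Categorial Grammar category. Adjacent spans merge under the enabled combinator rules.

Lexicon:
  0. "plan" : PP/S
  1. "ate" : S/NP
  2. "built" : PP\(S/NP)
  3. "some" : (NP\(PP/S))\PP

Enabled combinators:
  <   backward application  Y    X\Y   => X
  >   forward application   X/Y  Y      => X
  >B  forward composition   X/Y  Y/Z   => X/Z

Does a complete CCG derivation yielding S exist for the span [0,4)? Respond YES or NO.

NO

PP/S S/NP PP\(S/NP) (NP\(PP/S))\PP
CKY chart[0,4] = {NP}; S ∉ chart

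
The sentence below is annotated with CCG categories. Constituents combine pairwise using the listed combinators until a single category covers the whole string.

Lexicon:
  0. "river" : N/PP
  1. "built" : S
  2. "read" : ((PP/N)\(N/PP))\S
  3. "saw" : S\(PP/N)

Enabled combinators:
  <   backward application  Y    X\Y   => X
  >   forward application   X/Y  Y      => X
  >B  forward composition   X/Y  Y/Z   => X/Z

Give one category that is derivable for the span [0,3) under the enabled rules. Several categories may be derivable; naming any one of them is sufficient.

PP/N

[0,4] S   <
  [0,3] PP/N   <
    [0,1] "river" : N/PP
    [1,3] (PP/N)\(N/PP)   <
      [1,2] "built" : S
      [2,3] "read" : ((PP/N)\(N/PP))\S
  [3,4] "saw" : S\(PP/N)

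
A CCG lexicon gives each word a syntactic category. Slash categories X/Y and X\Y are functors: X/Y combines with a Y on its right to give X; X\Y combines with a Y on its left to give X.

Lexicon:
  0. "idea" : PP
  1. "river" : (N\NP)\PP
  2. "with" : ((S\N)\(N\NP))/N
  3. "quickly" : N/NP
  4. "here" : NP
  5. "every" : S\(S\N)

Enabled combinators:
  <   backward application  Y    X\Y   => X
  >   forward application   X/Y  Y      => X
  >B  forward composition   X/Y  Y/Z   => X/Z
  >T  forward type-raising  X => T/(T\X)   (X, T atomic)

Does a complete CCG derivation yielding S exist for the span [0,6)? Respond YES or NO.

YES

[0,6] S   <
  [0,5] S\N   <
    [0,2] N\NP   <
      [0,1] "idea" : PP
      [1,2] "river" : (N\NP)\PP
    [2,5] (S\N)\(N\NP)   >
      [2,3] "with" : ((S\N)\(N\NP))/N
      [3,5] N   >
        [3,4] "quickly" : N/NP
        [4,5] "here" : NP
  [5,6] "every" : S\(S\N)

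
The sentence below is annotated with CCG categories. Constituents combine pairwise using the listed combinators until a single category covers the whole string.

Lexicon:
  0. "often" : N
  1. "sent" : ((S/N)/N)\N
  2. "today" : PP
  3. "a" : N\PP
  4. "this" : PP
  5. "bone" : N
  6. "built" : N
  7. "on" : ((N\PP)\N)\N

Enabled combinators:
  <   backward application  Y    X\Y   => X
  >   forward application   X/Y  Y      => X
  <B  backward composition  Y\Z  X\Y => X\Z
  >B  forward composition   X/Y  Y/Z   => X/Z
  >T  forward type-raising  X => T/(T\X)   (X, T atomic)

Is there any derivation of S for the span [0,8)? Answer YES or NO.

[0,8] S   >
  [0,4] S/N   >
    [0,2] (S/N)/N   <
      [0,1] "often" : N
      [1,2] "sent" : ((S/N)/N)\N
    [2,4] N   <
      [2,3] "today" : PP
      [3,4] "a" : N\PP
  [4,8] N   <
    [4,5] "this" : PP
    [5,8] N\PP   <
      [5,6] "bone" : N
      [6,8] (N\PP)\N   <
        [6,7] "built" : N
        [7,8] "on" : ((N\PP)\N)\N

YES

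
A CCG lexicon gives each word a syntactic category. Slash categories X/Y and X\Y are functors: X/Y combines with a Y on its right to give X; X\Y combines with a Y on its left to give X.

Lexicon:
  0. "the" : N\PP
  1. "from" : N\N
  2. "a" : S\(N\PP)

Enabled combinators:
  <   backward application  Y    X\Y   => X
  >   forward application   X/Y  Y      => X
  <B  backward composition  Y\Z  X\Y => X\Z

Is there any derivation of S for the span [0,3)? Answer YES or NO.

[0,3] S   <
  [0,2] N\PP   <B
    [0,1] "the" : N\PP
    [1,2] "from" : N\N
  [2,3] "a" : S\(N\PP)

YES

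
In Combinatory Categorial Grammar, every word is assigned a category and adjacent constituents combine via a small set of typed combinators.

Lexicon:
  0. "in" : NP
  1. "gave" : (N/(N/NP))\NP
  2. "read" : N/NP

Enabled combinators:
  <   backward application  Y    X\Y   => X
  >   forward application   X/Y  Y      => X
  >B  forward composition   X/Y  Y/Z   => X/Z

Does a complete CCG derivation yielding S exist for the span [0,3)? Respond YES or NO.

NO

NP (N/(N/NP))\NP N/NP
CKY chart[0,3] = {N}; S ∉ chart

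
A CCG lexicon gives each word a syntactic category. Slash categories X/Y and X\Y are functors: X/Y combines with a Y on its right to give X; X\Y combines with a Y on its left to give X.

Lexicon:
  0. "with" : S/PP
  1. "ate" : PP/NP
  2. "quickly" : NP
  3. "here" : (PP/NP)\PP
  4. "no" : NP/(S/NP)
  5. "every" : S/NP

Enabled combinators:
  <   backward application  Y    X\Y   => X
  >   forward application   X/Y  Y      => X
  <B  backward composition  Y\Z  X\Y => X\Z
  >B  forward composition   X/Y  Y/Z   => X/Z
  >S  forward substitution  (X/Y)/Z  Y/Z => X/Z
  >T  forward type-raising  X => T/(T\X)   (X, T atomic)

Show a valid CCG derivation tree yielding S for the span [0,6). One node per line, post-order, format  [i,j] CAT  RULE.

[0,6] S   >
  [0,1] "with" : S/PP
  [1,6] PP   >
    [1,4] PP/NP   <
      [1,3] PP   >
        [1,2] "ate" : PP/NP
        [2,3] "quickly" : NP
      [3,4] "here" : (PP/NP)\PP
    [4,6] NP   >
      [4,5] "no" : NP/(S/NP)
      [5,6] "every" : S/NP

[0,1] S/PP  lex  "with"
[1,2] PP/NP  lex  "ate"
[2,3] NP  lex  "quickly"
[1,3] PP  >  k=2
[3,4] (PP/NP)\PP  lex  "here"
[1,4] PP/NP  <  k=3
[4,5] NP/(S/NP)  lex  "no"
[5,6] S/NP  lex  "every"
[4,6] NP  >  k=5
[1,6] PP  >  k=4
[0,6] S  >  k=1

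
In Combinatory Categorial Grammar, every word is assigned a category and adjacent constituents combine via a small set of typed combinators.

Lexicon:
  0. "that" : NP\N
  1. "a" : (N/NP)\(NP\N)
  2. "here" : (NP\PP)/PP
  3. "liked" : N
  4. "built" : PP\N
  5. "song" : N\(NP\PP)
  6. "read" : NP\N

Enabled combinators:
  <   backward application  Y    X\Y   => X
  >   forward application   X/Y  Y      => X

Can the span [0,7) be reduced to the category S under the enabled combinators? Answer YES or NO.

NO

NP\N (N/NP)\(NP\N) (NP\PP)/PP N PP\N N\(NP\PP) NP\N
CKY chart[0,7] = {N}; S ∉ chart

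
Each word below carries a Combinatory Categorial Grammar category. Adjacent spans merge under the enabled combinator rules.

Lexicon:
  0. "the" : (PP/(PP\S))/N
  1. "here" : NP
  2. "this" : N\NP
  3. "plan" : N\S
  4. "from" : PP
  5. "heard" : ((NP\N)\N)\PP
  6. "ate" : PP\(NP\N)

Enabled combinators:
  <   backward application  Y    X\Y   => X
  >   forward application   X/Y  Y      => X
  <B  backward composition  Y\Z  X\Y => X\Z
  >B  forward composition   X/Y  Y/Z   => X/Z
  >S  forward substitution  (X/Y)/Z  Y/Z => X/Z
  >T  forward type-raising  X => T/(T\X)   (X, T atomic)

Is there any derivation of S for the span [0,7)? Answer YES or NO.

(PP/(PP\S))/N NP N\NP N\S PP ((NP\N)\N)\PP PP\(NP\N)
CKY chart[0,7] = {N/(N\PP), NP/(NP\PP), PP, PP/(PP\PP), S/(S\PP)}; S ∉ chart

NO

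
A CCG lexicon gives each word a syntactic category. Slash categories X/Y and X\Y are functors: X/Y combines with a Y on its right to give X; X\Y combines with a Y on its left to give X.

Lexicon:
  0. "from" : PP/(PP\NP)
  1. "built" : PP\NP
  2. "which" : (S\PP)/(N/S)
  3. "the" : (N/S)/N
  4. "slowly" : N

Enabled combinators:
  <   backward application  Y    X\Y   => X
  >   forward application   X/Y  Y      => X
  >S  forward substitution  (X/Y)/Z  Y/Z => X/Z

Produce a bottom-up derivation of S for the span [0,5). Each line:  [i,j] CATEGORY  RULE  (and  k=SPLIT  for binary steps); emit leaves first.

[0,5] S   <
  [0,2] PP   >
    [0,1] "from" : PP/(PP\NP)
    [1,2] "built" : PP\NP
  [2,5] S\PP   >
    [2,3] "which" : (S\PP)/(N/S)
    [3,5] N/S   >
      [3,4] "the" : (N/S)/N
      [4,5] "slowly" : N

[0,1] PP/(PP\NP)  lex  "from"
[1,2] PP\NP  lex  "built"
[0,2] PP  >  k=1
[2,3] (S\PP)/(N/S)  lex  "which"
[3,4] (N/S)/N  lex  "the"
[4,5] N  lex  "slowly"
[3,5] N/S  >  k=4
[2,5] S\PP  >  k=3
[0,5] S  <  k=2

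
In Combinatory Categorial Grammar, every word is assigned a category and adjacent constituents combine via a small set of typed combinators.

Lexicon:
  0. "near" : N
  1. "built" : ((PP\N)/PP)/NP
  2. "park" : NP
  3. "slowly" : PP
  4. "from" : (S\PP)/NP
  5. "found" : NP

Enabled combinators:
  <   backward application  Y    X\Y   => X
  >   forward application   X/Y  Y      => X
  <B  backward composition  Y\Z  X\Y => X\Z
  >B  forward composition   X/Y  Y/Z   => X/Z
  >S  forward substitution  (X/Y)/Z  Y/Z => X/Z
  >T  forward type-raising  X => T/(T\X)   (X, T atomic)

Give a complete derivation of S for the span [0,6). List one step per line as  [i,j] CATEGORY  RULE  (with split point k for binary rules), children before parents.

[0,6] S   >
  [0,1] S/(S\N)   >T
    [0,1] "near" : N
  [1,6] S\N   <B
    [1,4] PP\N   >
      [1,3] (PP\N)/PP   >
        [1,2] "built" : ((PP\N)/PP)/NP
        [2,3] "park" : NP
      [3,4] "slowly" : PP
    [4,6] S\PP   >
      [4,5] "from" : (S\PP)/NP
      [5,6] "found" : NP

[0,1] N  lex  "near"
[0,1] S/(S\N)  >T
[1,2] ((PP\N)/PP)/NP  lex  "built"
[2,3] NP  lex  "park"
[1,3] (PP\N)/PP  >  k=2
[3,4] PP  lex  "slowly"
[1,4] PP\N  >  k=3
[4,5] (S\PP)/NP  lex  "from"
[5,6] NP  lex  "found"
[4,6] S\PP  >  k=5
[1,6] S\N  <B  k=4
[0,6] S  >  k=1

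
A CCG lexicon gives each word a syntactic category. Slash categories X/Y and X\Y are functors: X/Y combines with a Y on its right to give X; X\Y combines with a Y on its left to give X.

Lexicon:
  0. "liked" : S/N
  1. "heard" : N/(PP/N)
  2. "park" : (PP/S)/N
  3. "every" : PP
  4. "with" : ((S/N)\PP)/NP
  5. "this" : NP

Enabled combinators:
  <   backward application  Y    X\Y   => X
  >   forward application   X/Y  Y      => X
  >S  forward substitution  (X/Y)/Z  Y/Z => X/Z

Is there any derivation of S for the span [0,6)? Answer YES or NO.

YES

[0,6] S   >
  [0,1] "liked" : S/N
  [1,6] N   >
    [1,2] "heard" : N/(PP/N)
    [2,6] PP/N   >S
      [2,3] "park" : (PP/S)/N
      [3,6] S/N   <
        [3,4] "every" : PP
        [4,6] (S/N)\PP   >
          [4,5] "with" : ((S/N)\PP)/NP
          [5,6] "this" : NP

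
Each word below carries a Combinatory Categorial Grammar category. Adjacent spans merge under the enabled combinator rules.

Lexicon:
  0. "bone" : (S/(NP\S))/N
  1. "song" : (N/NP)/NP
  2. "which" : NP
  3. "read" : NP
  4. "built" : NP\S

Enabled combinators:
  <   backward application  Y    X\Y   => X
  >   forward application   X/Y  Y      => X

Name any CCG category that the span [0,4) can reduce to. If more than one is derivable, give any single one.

[0,5] S   >
  [0,4] S/(NP\S)   >
    [0,1] "bone" : (S/(NP\S))/N
    [1,4] N   >
      [1,3] N/NP   >
        [1,2] "song" : (N/NP)/NP
        [2,3] "which" : NP
      [3,4] "read" : NP
  [4,5] "built" : NP\S

S/(NP\S)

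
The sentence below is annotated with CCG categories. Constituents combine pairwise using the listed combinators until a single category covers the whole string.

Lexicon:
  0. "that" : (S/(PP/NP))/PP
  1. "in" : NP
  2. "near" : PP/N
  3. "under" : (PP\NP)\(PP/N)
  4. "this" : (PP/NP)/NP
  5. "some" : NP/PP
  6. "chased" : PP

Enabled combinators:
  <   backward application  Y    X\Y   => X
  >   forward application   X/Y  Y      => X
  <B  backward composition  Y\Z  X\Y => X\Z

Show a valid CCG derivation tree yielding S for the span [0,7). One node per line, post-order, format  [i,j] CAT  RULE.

[0,7] S   >
  [0,4] S/(PP/NP)   >
    [0,1] "that" : (S/(PP/NP))/PP
    [1,4] PP   <
      [1,2] "in" : NP
      [2,4] PP\NP   <
        [2,3] "near" : PP/N
        [3,4] "under" : (PP\NP)\(PP/N)
  [4,7] PP/NP   >
    [4,5] "this" : (PP/NP)/NP
    [5,7] NP   >
      [5,6] "some" : NP/PP
      [6,7] "chased" : PP

[0,1] (S/(PP/NP))/PP  lex  "that"
[1,2] NP  lex  "in"
[2,3] PP/N  lex  "near"
[3,4] (PP\NP)\(PP/N)  lex  "under"
[2,4] PP\NP  <  k=3
[1,4] PP  <  k=2
[0,4] S/(PP/NP)  >  k=1
[4,5] (PP/NP)/NP  lex  "this"
[5,6] NP/PP  lex  "some"
[6,7] PP  lex  "chased"
[5,7] NP  >  k=6
[4,7] PP/NP  >  k=5
[0,7] S  >  k=4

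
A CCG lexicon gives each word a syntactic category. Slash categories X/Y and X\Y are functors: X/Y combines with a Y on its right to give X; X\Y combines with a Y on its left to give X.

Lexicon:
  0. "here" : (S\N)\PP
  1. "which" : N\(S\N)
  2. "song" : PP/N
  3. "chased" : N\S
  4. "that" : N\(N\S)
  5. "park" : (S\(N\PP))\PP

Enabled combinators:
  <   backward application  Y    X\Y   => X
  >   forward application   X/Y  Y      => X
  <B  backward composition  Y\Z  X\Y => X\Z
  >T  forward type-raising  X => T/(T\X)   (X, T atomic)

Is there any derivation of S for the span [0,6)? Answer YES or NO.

[0,6] S   <
  [0,2] N\PP   <B
    [0,1] "here" : (S\N)\PP
    [1,2] "which" : N\(S\N)
  [2,6] S\(N\PP)   <
    [2,5] PP   >
      [2,3] "song" : PP/N
      [3,5] N   <
        [3,4] "chased" : N\S
        [4,5] "that" : N\(N\S)
    [5,6] "park" : (S\(N\PP))\PP

YES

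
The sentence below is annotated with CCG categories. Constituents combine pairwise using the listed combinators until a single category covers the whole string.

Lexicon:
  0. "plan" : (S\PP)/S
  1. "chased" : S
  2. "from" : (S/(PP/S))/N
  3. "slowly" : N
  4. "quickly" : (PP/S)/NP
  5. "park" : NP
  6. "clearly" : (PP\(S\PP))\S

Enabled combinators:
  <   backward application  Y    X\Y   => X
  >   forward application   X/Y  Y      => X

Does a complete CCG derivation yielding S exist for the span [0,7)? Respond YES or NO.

(S\PP)/S S (S/(PP/S))/N N (PP/S)/NP NP (PP\(S\PP))\S
CKY chart[0,7] = {PP}; S ∉ chart

NO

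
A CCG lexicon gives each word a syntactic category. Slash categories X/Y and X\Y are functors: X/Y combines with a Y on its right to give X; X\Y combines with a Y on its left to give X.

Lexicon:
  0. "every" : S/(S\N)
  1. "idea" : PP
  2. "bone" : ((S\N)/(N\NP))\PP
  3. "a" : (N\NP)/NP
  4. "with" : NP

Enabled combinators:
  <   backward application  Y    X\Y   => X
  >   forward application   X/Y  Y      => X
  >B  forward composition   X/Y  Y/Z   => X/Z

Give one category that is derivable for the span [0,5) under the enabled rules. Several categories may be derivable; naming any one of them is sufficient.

S

[0,5] S   >
  [0,1] "every" : S/(S\N)
  [1,5] S\N   >
    [1,3] (S\N)/(N\NP)   <
      [1,2] "idea" : PP
      [2,3] "bone" : ((S\N)/(N\NP))\PP
    [3,5] N\NP   >
      [3,4] "a" : (N\NP)/NP
      [4,5] "with" : NP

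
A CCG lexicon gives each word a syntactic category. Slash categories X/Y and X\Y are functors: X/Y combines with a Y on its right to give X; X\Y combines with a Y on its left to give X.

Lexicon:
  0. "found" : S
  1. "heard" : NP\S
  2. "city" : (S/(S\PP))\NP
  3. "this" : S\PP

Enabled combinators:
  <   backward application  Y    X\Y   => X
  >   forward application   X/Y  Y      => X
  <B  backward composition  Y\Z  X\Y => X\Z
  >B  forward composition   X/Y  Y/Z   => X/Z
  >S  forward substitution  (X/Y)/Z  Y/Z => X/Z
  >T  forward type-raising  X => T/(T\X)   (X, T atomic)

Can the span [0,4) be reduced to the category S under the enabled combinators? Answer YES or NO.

[0,4] S   >
  [0,3] S/(S\PP)   <
    [0,2] NP   <
      [0,1] "found" : S
      [1,2] "heard" : NP\S
    [2,3] "city" : (S/(S\PP))\NP
  [3,4] "this" : S\PP

YES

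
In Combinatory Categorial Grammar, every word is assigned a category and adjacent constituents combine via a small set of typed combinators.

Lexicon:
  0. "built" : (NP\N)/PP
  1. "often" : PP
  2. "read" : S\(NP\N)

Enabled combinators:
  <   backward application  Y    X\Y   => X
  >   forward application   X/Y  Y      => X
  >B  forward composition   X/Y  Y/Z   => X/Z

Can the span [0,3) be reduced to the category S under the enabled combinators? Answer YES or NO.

YES

[0,3] S   <
  [0,2] NP\N   >
    [0,1] "built" : (NP\N)/PP
    [1,2] "often" : PP
  [2,3] "read" : S\(NP\N)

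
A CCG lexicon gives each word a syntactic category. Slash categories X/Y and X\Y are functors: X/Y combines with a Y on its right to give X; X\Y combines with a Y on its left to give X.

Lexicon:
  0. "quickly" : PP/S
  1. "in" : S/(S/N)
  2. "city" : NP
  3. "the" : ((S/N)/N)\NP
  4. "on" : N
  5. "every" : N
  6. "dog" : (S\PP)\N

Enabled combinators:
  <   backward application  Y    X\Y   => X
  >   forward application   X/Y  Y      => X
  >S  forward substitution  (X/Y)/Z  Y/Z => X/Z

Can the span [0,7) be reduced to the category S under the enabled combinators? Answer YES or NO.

YES

[0,7] S   <
  [0,5] PP   >
    [0,1] "quickly" : PP/S
    [1,5] S   >
      [1,2] "in" : S/(S/N)
      [2,5] S/N   >
        [2,4] (S/N)/N   <
          [2,3] "city" : NP
          [3,4] "the" : ((S/N)/N)\NP
        [4,5] "on" : N
  [5,7] S\PP   <
    [5,6] "every" : N
    [6,7] "dog" : (S\PP)\N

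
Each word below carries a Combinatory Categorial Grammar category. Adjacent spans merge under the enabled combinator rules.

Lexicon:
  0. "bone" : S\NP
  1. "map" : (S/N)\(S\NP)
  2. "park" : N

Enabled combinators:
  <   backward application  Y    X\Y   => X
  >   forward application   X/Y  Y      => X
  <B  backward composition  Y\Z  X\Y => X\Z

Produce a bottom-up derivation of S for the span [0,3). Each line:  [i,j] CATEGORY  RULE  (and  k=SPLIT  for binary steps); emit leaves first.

[0,1] S\NP  lex  "bone"
[1,2] (S/N)\(S\NP)  lex  "map"
[0,2] S/N  <  k=1
[2,3] N  lex  "park"
[0,3] S  >  k=2

[0,3] S   >
  [0,2] S/N   <
    [0,1] "bone" : S\NP
    [1,2] "map" : (S/N)\(S\NP)
  [2,3] "park" : N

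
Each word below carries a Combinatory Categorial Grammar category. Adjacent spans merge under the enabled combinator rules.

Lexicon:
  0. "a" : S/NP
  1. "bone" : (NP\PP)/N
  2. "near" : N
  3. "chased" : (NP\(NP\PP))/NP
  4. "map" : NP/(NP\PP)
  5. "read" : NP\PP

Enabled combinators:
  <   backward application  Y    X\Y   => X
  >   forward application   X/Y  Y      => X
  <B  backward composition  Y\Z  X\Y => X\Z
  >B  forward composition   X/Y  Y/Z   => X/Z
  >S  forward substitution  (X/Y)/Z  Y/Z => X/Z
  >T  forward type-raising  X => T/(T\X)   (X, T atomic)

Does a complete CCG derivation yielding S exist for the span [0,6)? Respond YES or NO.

[0,6] S   >
  [0,1] "a" : S/NP
  [1,6] NP   <
    [1,3] NP\PP   >
      [1,2] "bone" : (NP\PP)/N
      [2,3] "near" : N
    [3,6] NP\(NP\PP)   >
      [3,4] "chased" : (NP\(NP\PP))/NP
      [4,6] NP   >
        [4,5] "map" : NP/(NP\PP)
        [5,6] "read" : NP\PP

YES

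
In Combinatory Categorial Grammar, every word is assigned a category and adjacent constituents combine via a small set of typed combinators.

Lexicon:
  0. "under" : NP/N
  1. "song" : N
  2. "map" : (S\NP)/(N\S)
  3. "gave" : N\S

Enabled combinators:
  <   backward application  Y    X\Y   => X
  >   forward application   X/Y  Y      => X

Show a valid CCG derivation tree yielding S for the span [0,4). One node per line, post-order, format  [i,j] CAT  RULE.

[0,4] S   <
  [0,2] NP   >
    [0,1] "under" : NP/N
    [1,2] "song" : N
  [2,4] S\NP   >
    [2,3] "map" : (S\NP)/(N\S)
    [3,4] "gave" : N\S

[0,1] NP/N  lex  "under"
[1,2] N  lex  "song"
[0,2] NP  >  k=1
[2,3] (S\NP)/(N\S)  lex  "map"
[3,4] N\S  lex  "gave"
[2,4] S\NP  >  k=3
[0,4] S  <  k=2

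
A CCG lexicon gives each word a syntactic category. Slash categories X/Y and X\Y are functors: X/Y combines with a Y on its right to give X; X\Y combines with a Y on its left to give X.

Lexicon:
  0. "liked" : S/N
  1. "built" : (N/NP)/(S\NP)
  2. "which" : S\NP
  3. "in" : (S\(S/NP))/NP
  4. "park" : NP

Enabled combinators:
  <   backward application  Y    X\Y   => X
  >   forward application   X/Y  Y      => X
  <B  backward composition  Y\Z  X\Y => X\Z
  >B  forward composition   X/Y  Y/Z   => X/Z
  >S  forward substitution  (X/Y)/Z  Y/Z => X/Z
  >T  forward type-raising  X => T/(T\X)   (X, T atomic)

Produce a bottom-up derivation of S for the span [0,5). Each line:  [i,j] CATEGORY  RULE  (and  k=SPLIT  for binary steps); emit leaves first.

[0,1] S/N  lex  "liked"
[1,2] (N/NP)/(S\NP)  lex  "built"
[2,3] S\NP  lex  "which"
[1,3] N/NP  >  k=2
[0,3] S/NP  >B  k=1
[3,4] (S\(S/NP))/NP  lex  "in"
[4,5] NP  lex  "park"
[3,5] S\(S/NP)  >  k=4
[0,5] S  <  k=3

[0,5] S   <
  [0,3] S/NP   >B
    [0,1] "liked" : S/N
    [1,3] N/NP   >
      [1,2] "built" : (N/NP)/(S\NP)
      [2,3] "which" : S\NP
  [3,5] S\(S/NP)   >
    [3,4] "in" : (S\(S/NP))/NP
    [4,5] "park" : NP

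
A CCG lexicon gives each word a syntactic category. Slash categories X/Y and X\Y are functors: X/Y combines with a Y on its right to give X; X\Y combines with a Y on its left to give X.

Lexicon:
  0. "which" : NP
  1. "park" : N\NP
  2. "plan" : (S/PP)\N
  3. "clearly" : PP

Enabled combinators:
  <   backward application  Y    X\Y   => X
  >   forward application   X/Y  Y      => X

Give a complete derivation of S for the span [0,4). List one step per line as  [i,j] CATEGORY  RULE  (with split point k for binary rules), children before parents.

[0,1] NP  lex  "which"
[1,2] N\NP  lex  "park"
[0,2] N  <  k=1
[2,3] (S/PP)\N  lex  "plan"
[0,3] S/PP  <  k=2
[3,4] PP  lex  "clearly"
[0,4] S  >  k=3

[0,4] S   >
  [0,3] S/PP   <
    [0,2] N   <
      [0,1] "which" : NP
      [1,2] "park" : N\NP
    [2,3] "plan" : (S/PP)\N
  [3,4] "clearly" : PP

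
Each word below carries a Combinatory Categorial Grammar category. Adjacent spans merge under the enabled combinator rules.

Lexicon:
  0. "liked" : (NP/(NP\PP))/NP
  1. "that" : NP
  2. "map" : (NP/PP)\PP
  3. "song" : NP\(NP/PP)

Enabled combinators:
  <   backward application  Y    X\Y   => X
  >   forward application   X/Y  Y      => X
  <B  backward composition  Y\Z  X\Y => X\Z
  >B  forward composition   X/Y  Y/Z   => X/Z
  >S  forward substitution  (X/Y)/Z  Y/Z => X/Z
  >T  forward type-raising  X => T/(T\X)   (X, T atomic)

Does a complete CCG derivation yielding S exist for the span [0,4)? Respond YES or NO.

(NP/(NP\PP))/NP NP (NP/PP)\PP NP\(NP/PP)
CKY chart[0,4] = {N/(N\NP), NP, NP/(NP\NP), PP/(PP\NP), S/(S\NP)}; S ∉ chart

NO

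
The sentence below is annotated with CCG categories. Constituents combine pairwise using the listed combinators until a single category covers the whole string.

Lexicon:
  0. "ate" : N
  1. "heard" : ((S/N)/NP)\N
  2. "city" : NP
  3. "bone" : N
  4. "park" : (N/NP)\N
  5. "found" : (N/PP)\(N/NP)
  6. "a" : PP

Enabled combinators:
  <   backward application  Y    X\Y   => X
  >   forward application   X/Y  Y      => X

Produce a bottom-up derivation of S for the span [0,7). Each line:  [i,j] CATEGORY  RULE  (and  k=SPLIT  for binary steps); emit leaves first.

[0,1] N  lex  "ate"
[1,2] ((S/N)/NP)\N  lex  "heard"
[0,2] (S/N)/NP  <  k=1
[2,3] NP  lex  "city"
[0,3] S/N  >  k=2
[3,4] N  lex  "bone"
[4,5] (N/NP)\N  lex  "park"
[3,5] N/NP  <  k=4
[5,6] (N/PP)\(N/NP)  lex  "found"
[3,6] N/PP  <  k=5
[6,7] PP  lex  "a"
[3,7] N  >  k=6
[0,7] S  >  k=3

[0,7] S   >
  [0,3] S/N   >
    [0,2] (S/N)/NP   <
      [0,1] "ate" : N
      [1,2] "heard" : ((S/N)/NP)\N
    [2,3] "city" : NP
  [3,7] N   >
    [3,6] N/PP   <
      [3,5] N/NP   <
        [3,4] "bone" : N
        [4,5] "park" : (N/NP)\N
      [5,6] "found" : (N/PP)\(N/NP)
    [6,7] "a" : PP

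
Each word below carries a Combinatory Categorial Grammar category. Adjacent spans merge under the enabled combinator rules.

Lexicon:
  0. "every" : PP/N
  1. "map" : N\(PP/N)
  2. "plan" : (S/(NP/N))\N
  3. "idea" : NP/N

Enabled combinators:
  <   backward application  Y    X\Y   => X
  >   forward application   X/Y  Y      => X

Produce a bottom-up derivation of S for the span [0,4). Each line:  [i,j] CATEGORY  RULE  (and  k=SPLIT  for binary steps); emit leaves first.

[0,1] PP/N  lex  "every"
[1,2] N\(PP/N)  lex  "map"
[0,2] N  <  k=1
[2,3] (S/(NP/N))\N  lex  "plan"
[0,3] S/(NP/N)  <  k=2
[3,4] NP/N  lex  "idea"
[0,4] S  >  k=3

[0,4] S   >
  [0,3] S/(NP/N)   <
    [0,2] N   <
      [0,1] "every" : PP/N
      [1,2] "map" : N\(PP/N)
    [2,3] "plan" : (S/(NP/N))\N
  [3,4] "idea" : NP/N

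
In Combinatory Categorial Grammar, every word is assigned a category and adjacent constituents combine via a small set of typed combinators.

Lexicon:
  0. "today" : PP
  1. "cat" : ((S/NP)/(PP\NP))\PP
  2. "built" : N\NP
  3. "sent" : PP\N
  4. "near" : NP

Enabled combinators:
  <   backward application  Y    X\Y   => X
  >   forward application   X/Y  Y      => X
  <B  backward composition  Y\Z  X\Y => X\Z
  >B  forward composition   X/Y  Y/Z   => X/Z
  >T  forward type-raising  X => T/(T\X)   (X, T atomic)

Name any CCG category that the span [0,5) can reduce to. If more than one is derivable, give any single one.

S

[0,5] S   >
  [0,4] S/NP   >
    [0,2] (S/NP)/(PP\NP)   <
      [0,1] "today" : PP
      [1,2] "cat" : ((S/NP)/(PP\NP))\PP
    [2,4] PP\NP   <B
      [2,3] "built" : N\NP
      [3,4] "sent" : PP\N
  [4,5] "near" : NP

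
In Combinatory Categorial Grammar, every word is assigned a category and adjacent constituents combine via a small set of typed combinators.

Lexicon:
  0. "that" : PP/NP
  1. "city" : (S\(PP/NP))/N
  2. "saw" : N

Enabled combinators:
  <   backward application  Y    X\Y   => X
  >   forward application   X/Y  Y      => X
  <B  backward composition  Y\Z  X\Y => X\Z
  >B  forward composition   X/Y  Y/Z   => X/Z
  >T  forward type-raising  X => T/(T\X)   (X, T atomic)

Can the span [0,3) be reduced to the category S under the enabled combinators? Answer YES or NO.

YES

[0,3] S   <
  [0,1] "that" : PP/NP
  [1,3] S\(PP/NP)   >
    [1,2] "city" : (S\(PP/NP))/N
    [2,3] "saw" : N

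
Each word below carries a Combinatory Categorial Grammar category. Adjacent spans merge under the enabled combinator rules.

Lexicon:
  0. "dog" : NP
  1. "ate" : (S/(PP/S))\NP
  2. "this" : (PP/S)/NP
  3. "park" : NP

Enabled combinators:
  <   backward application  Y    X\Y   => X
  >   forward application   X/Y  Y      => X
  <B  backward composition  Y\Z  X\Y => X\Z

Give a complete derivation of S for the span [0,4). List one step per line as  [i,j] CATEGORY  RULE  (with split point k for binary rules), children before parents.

[0,4] S   >
  [0,2] S/(PP/S)   <
    [0,1] "dog" : NP
    [1,2] "ate" : (S/(PP/S))\NP
  [2,4] PP/S   >
    [2,3] "this" : (PP/S)/NP
    [3,4] "park" : NP

[0,1] NP  lex  "dog"
[1,2] (S/(PP/S))\NP  lex  "ate"
[0,2] S/(PP/S)  <  k=1
[2,3] (PP/S)/NP  lex  "this"
[3,4] NP  lex  "park"
[2,4] PP/S  >  k=3
[0,4] S  >  k=2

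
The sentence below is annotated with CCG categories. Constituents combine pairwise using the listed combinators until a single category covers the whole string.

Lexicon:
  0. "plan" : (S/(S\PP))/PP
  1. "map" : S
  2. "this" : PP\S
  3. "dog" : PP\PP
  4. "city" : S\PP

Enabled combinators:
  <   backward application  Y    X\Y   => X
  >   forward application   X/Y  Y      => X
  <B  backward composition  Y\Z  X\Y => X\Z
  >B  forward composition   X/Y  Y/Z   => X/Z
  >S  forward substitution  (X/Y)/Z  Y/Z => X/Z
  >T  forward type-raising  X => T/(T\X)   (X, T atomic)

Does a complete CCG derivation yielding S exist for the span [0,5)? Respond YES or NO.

YES

[0,5] S   >
  [0,3] S/(S\PP)   >
    [0,1] "plan" : (S/(S\PP))/PP
    [1,3] PP   <
      [1,2] "map" : S
      [2,3] "this" : PP\S
  [3,5] S\PP   <B
    [3,4] "dog" : PP\PP
    [4,5] "city" : S\PP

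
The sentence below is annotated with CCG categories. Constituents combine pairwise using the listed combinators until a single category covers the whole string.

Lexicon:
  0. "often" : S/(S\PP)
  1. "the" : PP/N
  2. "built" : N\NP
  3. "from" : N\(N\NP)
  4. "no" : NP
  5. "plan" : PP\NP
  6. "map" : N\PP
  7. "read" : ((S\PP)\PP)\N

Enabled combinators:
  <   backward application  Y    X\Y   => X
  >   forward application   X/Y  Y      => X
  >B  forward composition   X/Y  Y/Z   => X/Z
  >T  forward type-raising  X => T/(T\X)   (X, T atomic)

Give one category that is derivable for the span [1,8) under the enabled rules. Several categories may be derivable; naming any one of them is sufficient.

[0,8] S   >
  [0,1] "often" : S/(S\PP)
  [1,8] S\PP   <
    [1,4] PP   >
      [1,2] "the" : PP/N
      [2,4] N   <
        [2,3] "built" : N\NP
        [3,4] "from" : N\(N\NP)
    [4,8] (S\PP)\PP   <
      [4,7] N   <
        [4,6] PP   <
          [4,5] "no" : NP
          [5,6] "plan" : PP\NP
        [6,7] "map" : N\PP
      [7,8] "read" : ((S\PP)\PP)\N

S\PP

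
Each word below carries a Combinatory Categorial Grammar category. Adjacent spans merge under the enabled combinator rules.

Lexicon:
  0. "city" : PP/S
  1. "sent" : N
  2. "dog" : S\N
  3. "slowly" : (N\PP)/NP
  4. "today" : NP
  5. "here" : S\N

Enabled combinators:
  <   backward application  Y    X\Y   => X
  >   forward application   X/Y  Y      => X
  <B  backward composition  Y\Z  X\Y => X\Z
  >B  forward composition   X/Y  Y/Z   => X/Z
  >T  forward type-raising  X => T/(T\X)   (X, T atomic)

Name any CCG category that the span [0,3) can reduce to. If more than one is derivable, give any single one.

PP

[0,6] S   <
  [0,3] PP   >
    [0,1] "city" : PP/S
    [1,3] S   >
      [1,2] S/(S\N)   >T
        [1,2] "sent" : N
      [2,3] "dog" : S\N
  [3,6] S\PP   <B
    [3,5] N\PP   >
      [3,4] "slowly" : (N\PP)/NP
      [4,5] "today" : NP
    [5,6] "here" : S\N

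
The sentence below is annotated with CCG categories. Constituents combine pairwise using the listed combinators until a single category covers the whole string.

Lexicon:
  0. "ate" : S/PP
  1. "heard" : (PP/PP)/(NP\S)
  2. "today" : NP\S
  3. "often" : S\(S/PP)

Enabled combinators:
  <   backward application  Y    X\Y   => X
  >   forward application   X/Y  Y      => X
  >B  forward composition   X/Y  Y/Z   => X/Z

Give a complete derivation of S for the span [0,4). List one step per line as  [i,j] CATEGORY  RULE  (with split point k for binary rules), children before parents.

[0,1] S/PP  lex  "ate"
[1,2] (PP/PP)/(NP\S)  lex  "heard"
[2,3] NP\S  lex  "today"
[1,3] PP/PP  >  k=2
[0,3] S/PP  >B  k=1
[3,4] S\(S/PP)  lex  "often"
[0,4] S  <  k=3

[0,4] S   <
  [0,3] S/PP   >B
    [0,1] "ate" : S/PP
    [1,3] PP/PP   >
      [1,2] "heard" : (PP/PP)/(NP\S)
      [2,3] "today" : NP\S
  [3,4] "often" : S\(S/PP)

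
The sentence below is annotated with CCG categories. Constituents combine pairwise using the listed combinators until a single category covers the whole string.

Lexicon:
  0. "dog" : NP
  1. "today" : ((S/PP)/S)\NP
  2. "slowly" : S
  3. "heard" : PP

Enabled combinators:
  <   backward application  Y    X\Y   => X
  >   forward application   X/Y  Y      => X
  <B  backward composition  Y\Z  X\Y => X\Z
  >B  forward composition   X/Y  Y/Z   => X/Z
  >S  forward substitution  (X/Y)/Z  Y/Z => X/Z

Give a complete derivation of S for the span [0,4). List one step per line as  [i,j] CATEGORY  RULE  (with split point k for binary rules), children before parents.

[0,1] NP  lex  "dog"
[1,2] ((S/PP)/S)\NP  lex  "today"
[0,2] (S/PP)/S  <  k=1
[2,3] S  lex  "slowly"
[0,3] S/PP  >  k=2
[3,4] PP  lex  "heard"
[0,4] S  >  k=3

[0,4] S   >
  [0,3] S/PP   >
    [0,2] (S/PP)/S   <
      [0,1] "dog" : NP
      [1,2] "today" : ((S/PP)/S)\NP
    [2,3] "slowly" : S
  [3,4] "heard" : PP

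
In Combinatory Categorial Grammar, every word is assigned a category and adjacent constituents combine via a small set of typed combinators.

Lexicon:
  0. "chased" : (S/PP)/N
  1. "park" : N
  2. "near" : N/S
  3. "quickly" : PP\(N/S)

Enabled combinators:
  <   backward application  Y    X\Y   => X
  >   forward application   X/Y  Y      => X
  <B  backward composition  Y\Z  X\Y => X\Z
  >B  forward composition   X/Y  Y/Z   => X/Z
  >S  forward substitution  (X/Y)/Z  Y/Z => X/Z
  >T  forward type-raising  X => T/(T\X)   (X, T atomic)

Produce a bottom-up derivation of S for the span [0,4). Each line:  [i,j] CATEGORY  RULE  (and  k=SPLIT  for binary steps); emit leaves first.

[0,4] S   >
  [0,2] S/PP   >
    [0,1] "chased" : (S/PP)/N
    [1,2] "park" : N
  [2,4] PP   <
    [2,3] "near" : N/S
    [3,4] "quickly" : PP\(N/S)

[0,1] (S/PP)/N  lex  "chased"
[1,2] N  lex  "park"
[0,2] S/PP  >  k=1
[2,3] N/S  lex  "near"
[3,4] PP\(N/S)  lex  "quickly"
[2,4] PP  <  k=3
[0,4] S  >  k=2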